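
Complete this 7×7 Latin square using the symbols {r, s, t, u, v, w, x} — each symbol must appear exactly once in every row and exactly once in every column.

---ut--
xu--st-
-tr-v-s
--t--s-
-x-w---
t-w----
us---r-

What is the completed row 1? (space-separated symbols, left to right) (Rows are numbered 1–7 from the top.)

(r2,c3) = v
(r2,c4) = r
(r2,c7) = w
(r3,c1) = w
(r3,c4) = x
(r3,c6) = u
(r4,c4) = v
(r5,c6) = v
(r6,c4) = s
(r6,c6) = x
(r7,c3) = x
(r7,c4) = t
(r7,c5) = w
(r7,c7) = v
(r1,c3) = s
(r1,c6) = w
(r4,c1) = r
(r4,c2) = w
(r5,c1) = s
(r5,c3) = u
(r5,c5) = r
(r5,c7) = t
(r6,c5) = u
(r6,c7) = r
(r1,c1) = v
(r1,c2) = r
(r1,c7) = x

v r s u t w x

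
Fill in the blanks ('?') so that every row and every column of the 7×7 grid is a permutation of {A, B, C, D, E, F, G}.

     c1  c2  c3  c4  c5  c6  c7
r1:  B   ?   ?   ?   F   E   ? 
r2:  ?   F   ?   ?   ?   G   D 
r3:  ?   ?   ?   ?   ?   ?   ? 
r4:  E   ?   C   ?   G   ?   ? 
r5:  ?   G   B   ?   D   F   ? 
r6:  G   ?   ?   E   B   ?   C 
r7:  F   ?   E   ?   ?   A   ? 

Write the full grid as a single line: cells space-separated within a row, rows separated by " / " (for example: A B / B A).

B C D G F E A / C F A B E G D / D E G F A C B / E D C A G B F / A G B C D F E / G A F E B D C / F B E D C A G

At row 2, column 3: row 2 has {D,F,G}; column 3 has {B,C,E}; that leaves A.
At row 6, column 6: row 6 has {B,C,E,G}; column 6 has {A,E,F,G}; that leaves D.
At row 7, column 5: row 7 has {A,E,F}; column 5 has {B,D,F,G}; that leaves C.
At row 2, column 1: row 2 has {A,D,F,G}; column 1 has {B,E,F,G}; that leaves C.
At row 2, column 4: row 2 has {A,C,D,F,G}; column 4 has {E}; that leaves B.
At row 2, column 5: row 2 has {A,B,C,D,F,G}; column 5 has {B,C,D,F,G}; that leaves E.
At row 3, column 5: row 3 is empty so far; column 5 has {B,C,D,E,F,G}; that leaves A.
At row 4, column 6: row 4 has {C,E,G}; column 6 has {A,D,E,F,G}; that leaves B.
At row 5, column 1: row 5 has {B,D,F,G}; column 1 has {B,C,E,F,G}; that leaves A.
At row 5, column 4: row 5 has {A,B,D,F,G}; column 4 has {B,E}; that leaves C.
At row 5, column 7: row 5 has {A,B,C,D,F,G}; column 7 has {C,D}; that leaves E.
At row 6, column 2: row 6 has {B,C,D,E,G}; column 2 has {F,G}; that leaves A.
At row 6, column 3: row 6 has {A,B,C,D,E,G}; column 3 has {A,B,C,E}; that leaves F.
At row 3, column 1: row 3 has {A}; column 1 has {A,B,C,E,F,G}; that leaves D.
At row 3, column 3: row 3 has {A,D}; column 3 has {A,B,C,E,F}; that leaves G.
At row 3, column 4: row 3 has {A,D,G}; column 4 has {B,C,E}; that leaves F.
At row 3, column 6: row 3 has {A,D,F,G}; column 6 has {A,B,D,E,F,G}; that leaves C.
At row 3, column 7: row 3 has {A,C,D,F,G}; column 7 has {C,D,E}; that leaves B.
At row 4, column 2: row 4 has {B,C,E,G}; column 2 has {A,F,G}; that leaves D.
At row 4, column 4: row 4 has {B,C,D,E,G}; column 4 has {B,C,E,F}; that leaves A.
At row 4, column 7: row 4 has {A,B,C,D,E,G}; column 7 has {B,C,D,E}; that leaves F.
At row 7, column 2: row 7 has {A,C,E,F}; column 2 has {A,D,F,G}; that leaves B.
At row 7, column 7: row 7 has {A,B,C,E,F}; column 7 has {B,C,D,E,F}; that leaves G.
At row 1, column 2: row 1 has {B,E,F}; column 2 has {A,B,D,F,G}; that leaves C.
At row 1, column 3: row 1 has {B,C,E,F}; column 3 has {A,B,C,E,F,G}; that leaves D.
At row 1, column 4: row 1 has {B,C,D,E,F}; column 4 has {A,B,C,E,F}; that leaves G.
At row 1, column 7: row 1 has {B,C,D,E,F,G}; column 7 has {B,C,D,E,F,G}; that leaves A.
At row 3, column 2: row 3 has {A,B,C,D,F,G}; column 2 has {A,B,C,D,F,G}; that leaves E.
At row 7, column 4: row 7 has {A,B,C,E,F,G}; column 4 has {A,B,C,E,F,G}; that leaves D.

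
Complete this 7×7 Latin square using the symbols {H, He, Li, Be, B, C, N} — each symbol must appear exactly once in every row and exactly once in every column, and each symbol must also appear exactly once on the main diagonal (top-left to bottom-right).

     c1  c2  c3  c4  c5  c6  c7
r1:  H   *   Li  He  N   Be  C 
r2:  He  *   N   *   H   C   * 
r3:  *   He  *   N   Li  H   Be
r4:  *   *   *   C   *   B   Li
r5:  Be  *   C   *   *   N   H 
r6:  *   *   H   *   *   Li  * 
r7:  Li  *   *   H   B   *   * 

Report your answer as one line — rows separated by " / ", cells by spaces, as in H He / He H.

H B Li He N Be C / He Be N Li H C B / C He B N Li H Be / N H He C Be B Li / Be Li C B He N H / B N H Be C Li He / Li C Be H B He N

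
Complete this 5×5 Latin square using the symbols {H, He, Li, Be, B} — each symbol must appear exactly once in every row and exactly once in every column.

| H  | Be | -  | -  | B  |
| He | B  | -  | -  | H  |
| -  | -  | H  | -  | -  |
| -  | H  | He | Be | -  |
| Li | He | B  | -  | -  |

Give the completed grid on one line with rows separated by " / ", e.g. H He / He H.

H Be Li He B / He B Be Li H / Be Li H B He / B H He Be Li / Li He B H Be

At row 1, column 3: row 1 has {H,Be,B}; column 3 has {H,He,B}; that leaves Li.
At row 1, column 4: row 1 has {H,Li,Be,B}; column 4 has {Be}; that leaves He.
At row 2, column 3: row 2 has {H,He,B}; column 3 has {H,He,Li,B}; that leaves Be.
At row 2, column 4: row 2 has {H,He,Be,B}; column 4 has {He,Be}; that leaves Li.
At row 3, column 2: row 3 has {H}; column 2 has {H,He,Be,B}; that leaves Li.
At row 3, column 4: row 3 has {H,Li}; column 4 has {He,Li,Be}; that leaves B.
At row 4, column 1: row 4 has {H,He,Be}; column 1 has {H,He,Li}; that leaves B.
At row 4, column 5: row 4 has {H,He,Be,B}; column 5 has {H,B}; that leaves Li.
At row 5, column 4: row 5 has {He,Li,B}; column 4 has {He,Li,Be,B}; that leaves H.
At row 5, column 5: row 5 has {H,He,Li,B}; column 5 has {H,Li,B}; that leaves Be.
At row 3, column 1: row 3 has {H,Li,B}; column 1 has {H,He,Li,B}; that leaves Be.
At row 3, column 5: row 3 has {H,Li,Be,B}; column 5 has {H,Li,Be,B}; that leaves He.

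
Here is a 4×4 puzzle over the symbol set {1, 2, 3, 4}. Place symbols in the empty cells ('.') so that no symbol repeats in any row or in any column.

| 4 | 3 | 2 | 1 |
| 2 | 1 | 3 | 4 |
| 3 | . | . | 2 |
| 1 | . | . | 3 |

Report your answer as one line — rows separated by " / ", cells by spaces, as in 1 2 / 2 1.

4 3 2 1 / 2 1 3 4 / 3 4 1 2 / 1 2 4 3

row 3 has {2,3}; column 2 has {1,3} — only 4 is left for (r3,c2).
row 3 has {2,3,4}; column 3 has {2,3} — only 1 is left for (r3,c3).
row 4 has {1,3}; column 2 has {1,3,4} — only 2 is left for (r4,c2).
row 4 has {1,2,3}; column 3 has {1,2,3} — only 4 is left for (r4,c3).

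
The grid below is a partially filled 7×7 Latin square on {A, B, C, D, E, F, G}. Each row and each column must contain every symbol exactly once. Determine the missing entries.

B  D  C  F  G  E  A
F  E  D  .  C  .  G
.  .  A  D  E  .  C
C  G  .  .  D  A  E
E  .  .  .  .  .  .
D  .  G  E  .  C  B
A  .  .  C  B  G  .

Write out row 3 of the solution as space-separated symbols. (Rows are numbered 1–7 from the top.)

G B A D E F C

(r2,c6) = B
(r3,c1) = G
(r3,c6) = F
(r4,c4) = B
(r5,c6) = D
(r5,c7) = F
(r7,c2) = F
(r7,c3) = E
(r7,c7) = D
(r2,c4) = A
(r3,c2) = B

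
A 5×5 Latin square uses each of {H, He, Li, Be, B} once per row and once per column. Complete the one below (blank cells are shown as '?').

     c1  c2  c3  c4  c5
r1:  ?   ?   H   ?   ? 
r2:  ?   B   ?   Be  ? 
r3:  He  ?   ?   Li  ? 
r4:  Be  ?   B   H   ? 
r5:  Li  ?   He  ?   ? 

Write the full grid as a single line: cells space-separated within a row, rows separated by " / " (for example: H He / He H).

(r1,c1) = B
(r1,c4) = He
(r2,c1) = H
(r2,c3) = Li
(r2,c5) = He
(r3,c3) = Be
(r4,c5) = Li
(r5,c4) = B
(r1,c5) = Be
(r3,c2) = H
(r3,c5) = B
(r4,c2) = He
(r5,c2) = Be
(r5,c5) = H
(r1,c2) = Li

B Li H He Be / H B Li Be He / He H Be Li B / Be He B H Li / Li Be He B H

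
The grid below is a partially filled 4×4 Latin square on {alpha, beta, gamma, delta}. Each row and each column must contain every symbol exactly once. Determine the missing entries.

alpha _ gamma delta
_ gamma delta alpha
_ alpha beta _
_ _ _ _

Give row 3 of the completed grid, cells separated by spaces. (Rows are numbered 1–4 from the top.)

delta alpha beta gamma

(r1,c2) = beta
(r2,c1) = beta
(r3,c4) = gamma
(r4,c2) = delta
(r4,c3) = alpha
(r4,c4) = beta
(r3,c1) = delta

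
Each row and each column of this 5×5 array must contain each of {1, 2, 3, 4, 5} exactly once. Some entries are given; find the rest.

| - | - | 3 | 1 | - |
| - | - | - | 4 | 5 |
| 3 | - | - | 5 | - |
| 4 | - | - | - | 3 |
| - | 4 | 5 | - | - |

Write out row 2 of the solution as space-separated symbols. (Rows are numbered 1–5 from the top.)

1 3 2 4 5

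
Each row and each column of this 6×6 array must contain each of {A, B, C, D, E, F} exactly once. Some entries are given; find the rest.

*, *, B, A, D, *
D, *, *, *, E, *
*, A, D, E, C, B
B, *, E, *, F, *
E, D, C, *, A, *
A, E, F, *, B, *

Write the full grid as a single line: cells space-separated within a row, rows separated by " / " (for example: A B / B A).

(r2,c3) = A
(r3,c1) = F
(r4,c2) = C
(r4,c4) = D
(r4,c6) = A
(r5,c6) = F
(r6,c4) = C
(r6,c6) = D
(r1,c1) = C
(r1,c2) = F
(r1,c6) = E
(r2,c2) = B
(r2,c4) = F
(r2,c6) = C
(r5,c4) = B

C F B A D E / D B A F E C / F A D E C B / B C E D F A / E D C B A F / A E F C B D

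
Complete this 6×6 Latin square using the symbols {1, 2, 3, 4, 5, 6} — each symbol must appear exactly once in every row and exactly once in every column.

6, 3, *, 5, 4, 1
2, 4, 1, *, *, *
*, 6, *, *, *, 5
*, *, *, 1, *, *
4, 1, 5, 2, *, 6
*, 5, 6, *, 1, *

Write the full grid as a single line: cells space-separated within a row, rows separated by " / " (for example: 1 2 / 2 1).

row 1 has {1,3,4,5,6}; column 3 has {1,5,6} — only 2 is left for (r1,c3).
row 2 has {1,2,4}; column 6 has {1,5,6} — only 3 is left for (r2,c6).
row 4 has {1}; column 2 has {1,3,4,5,6} — only 2 is left for (r4,c2).
row 4 has {1,2}; column 6 has {1,3,5,6} — only 4 is left for (r4,c6).
row 5 has {1,2,4,5,6}; column 5 has {1,4} — only 3 is left for (r5,c5).
row 6 has {1,5,6}; column 1 has {2,4,6} — only 3 is left for (r6,c1).
row 6 has {1,3,5,6}; column 4 has {1,2,5} — only 4 is left for (r6,c4).
row 6 has {1,3,4,5,6}; column 6 has {1,3,4,5,6} — only 2 is left for (r6,c6).
row 2 has {1,2,3,4}; column 4 has {1,2,4,5} — only 6 is left for (r2,c4).
row 2 has {1,2,3,4,6}; column 5 has {1,3,4} — only 5 is left for (r2,c5).
row 3 has {5,6}; column 1 has {2,3,4,6} — only 1 is left for (r3,c1).
row 3 has {1,5,6}; column 4 has {1,2,4,5,6} — only 3 is left for (r3,c4).
row 3 has {1,3,5,6}; column 5 has {1,3,4,5} — only 2 is left for (r3,c5).
row 4 has {1,2,4}; column 1 has {1,2,3,4,6} — only 5 is left for (r4,c1).
row 4 has {1,2,4,5}; column 3 has {1,2,5,6} — only 3 is left for (r4,c3).
row 4 has {1,2,3,4,5}; column 5 has {1,2,3,4,5} — only 6 is left for (r4,c5).
row 3 has {1,2,3,5,6}; column 3 has {1,2,3,5,6} — only 4 is left for (r3,c3).

6 3 2 5 4 1 / 2 4 1 6 5 3 / 1 6 4 3 2 5 / 5 2 3 1 6 4 / 4 1 5 2 3 6 / 3 5 6 4 1 2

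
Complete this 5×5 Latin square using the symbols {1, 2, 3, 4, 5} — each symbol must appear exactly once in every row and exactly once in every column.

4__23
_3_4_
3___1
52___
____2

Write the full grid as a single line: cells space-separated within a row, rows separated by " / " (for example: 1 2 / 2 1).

At row 2, column 5: row 2 has {3,4}; column 5 has {1,2,3}; that leaves 5.
At row 3, column 4: row 3 has {1,3}; column 4 has {2,4}; that leaves 5.
At row 4, column 5: row 4 has {2,5}; column 5 has {1,2,3,5}; that leaves 4.
At row 5, column 1: row 5 has {2}; column 1 has {3,4,5}; that leaves 1.
At row 5, column 4: row 5 has {1,2}; column 4 has {2,4,5}; that leaves 3.
At row 2, column 1: row 2 has {3,4,5}; column 1 has {1,3,4,5}; that leaves 2.
At row 2, column 3: row 2 has {2,3,4,5}; column 3 is empty so far; that leaves 1.
At row 3, column 2: row 3 has {1,3,5}; column 2 has {2,3}; that leaves 4.
At row 3, column 3: row 3 has {1,3,4,5}; column 3 has {1}; that leaves 2.
At row 4, column 3: row 4 has {2,4,5}; column 3 has {1,2}; that leaves 3.
At row 4, column 4: row 4 has {2,3,4,5}; column 4 has {2,3,4,5}; that leaves 1.
At row 5, column 2: row 5 has {1,2,3}; column 2 has {2,3,4}; that leaves 5.
At row 5, column 3: row 5 has {1,2,3,5}; column 3 has {1,2,3}; that leaves 4.
At row 1, column 2: row 1 has {2,3,4}; column 2 has {2,3,4,5}; that leaves 1.
At row 1, column 3: row 1 has {1,2,3,4}; column 3 has {1,2,3,4}; that leaves 5.

4 1 5 2 3 / 2 3 1 4 5 / 3 4 2 5 1 / 5 2 3 1 4 / 1 5 4 3 2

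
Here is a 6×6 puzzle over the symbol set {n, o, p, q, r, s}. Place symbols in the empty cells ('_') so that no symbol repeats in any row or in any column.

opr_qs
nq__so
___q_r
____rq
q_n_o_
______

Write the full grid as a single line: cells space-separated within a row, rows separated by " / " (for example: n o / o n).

(r1,c4): row 1 has {o,p,q,r,s}; column 4 has {q}, so it must be n.
(r2,c3): row 2 has {n,o,q,s}; column 3 has {n,r}, so it must be p.
(r2,c4): row 2 has {n,o,p,q,s}; column 4 has {n,q}, so it must be r.
(r5,c6): row 5 has {n,o,q}; column 6 has {o,q,r,s}, so it must be p.
(r6,c6): row 6 is empty so far; column 6 has {o,p,q,r,s}, so it must be n.
(r5,c4): row 5 has {n,o,p,q}; column 4 has {n,q,r}, so it must be s.
(r6,c5): row 6 has {n}; column 5 has {o,q,r,s}, so it must be p.
(r3,c5): row 3 has {q,r}; column 5 has {o,p,q,r,s}, so it must be n.
(r5,c2): row 5 has {n,o,p,q,s}; column 2 has {p,q}, so it must be r.
(r6,c4): row 6 has {n,p}; column 4 has {n,q,r,s}, so it must be o.
(r4,c4): row 4 has {q,r}; column 4 has {n,o,q,r,s}, so it must be p.
(r6,c2): row 6 has {n,o,p}; column 2 has {p,q,r}, so it must be s.
(r6,c3): row 6 has {n,o,p,s}; column 3 has {n,p,r}, so it must be q.
(r3,c2): row 3 has {n,q,r}; column 2 has {p,q,r,s}, so it must be o.
(r3,c3): row 3 has {n,o,q,r}; column 3 has {n,p,q,r}, so it must be s.
(r4,c1): row 4 has {p,q,r}; column 1 has {n,o,q}, so it must be s.
(r4,c2): row 4 has {p,q,r,s}; column 2 has {o,p,q,r,s}, so it must be n.
(r4,c3): row 4 has {n,p,q,r,s}; column 3 has {n,p,q,r,s}, so it must be o.
(r6,c1): row 6 has {n,o,p,q,s}; column 1 has {n,o,q,s}, so it must be r.
(r3,c1): row 3 has {n,o,q,r,s}; column 1 has {n,o,q,r,s}, so it must be p.

o p r n q s / n q p r s o / p o s q n r / s n o p r q / q r n s o p / r s q o p n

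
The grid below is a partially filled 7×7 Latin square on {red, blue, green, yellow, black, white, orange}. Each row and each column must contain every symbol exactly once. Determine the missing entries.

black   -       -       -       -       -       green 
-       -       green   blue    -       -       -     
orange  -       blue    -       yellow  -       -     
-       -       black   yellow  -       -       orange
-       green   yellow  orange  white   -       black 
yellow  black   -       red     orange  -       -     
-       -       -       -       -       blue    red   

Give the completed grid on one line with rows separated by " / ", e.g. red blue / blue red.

black orange red white blue yellow green / red white green blue black orange yellow / orange red blue green yellow black white / green blue black yellow red white orange / blue green yellow orange white red black / yellow black white red orange green blue / white yellow orange black green blue red

Cell (r1,c4): row 1 has {green,black}; column 4 has {red,blue,yellow,orange} → white.
Cell (r3,c7): row 3 has {blue,yellow,orange}; column 7 has {red,green,black,orange} → white.
Cell (r5,c6): row 5 has {green,yellow,black,white,orange}; column 6 has {blue} → red.
Cell (r6,c3): row 6 has {red,yellow,black,orange}; column 3 has {blue,green,yellow,black} → white.
Cell (r6,c6): row 6 has {red,yellow,black,white,orange}; column 6 has {red,blue} → green.
Cell (r6,c7): row 6 has {red,green,yellow,black,white,orange}; column 7 has {red,green,black,white,orange} → blue.
Cell (r7,c3): row 7 has {red,blue}; column 3 has {blue,green,yellow,black,white} → orange.
Cell (r1,c3): row 1 has {green,black,white}; column 3 has {blue,green,yellow,black,white,orange} → red.
Cell (r1,c5): row 1 has {red,green,black,white}; column 5 has {yellow,white,orange} → blue.
Cell (r2,c7): row 2 has {blue,green}; column 7 has {red,blue,green,black,white,orange} → yellow.
Cell (r3,c2): row 3 has {blue,yellow,white,orange}; column 2 has {green,black} → red.
Cell (r3,c6): row 3 has {red,blue,yellow,white,orange}; column 6 has {red,blue,green} → black.
Cell (r4,c6): row 4 has {yellow,black,orange}; column 6 has {red,blue,green,black} → white.
Cell (r5,c1): row 5 has {red,green,yellow,black,white,orange}; column 1 has {yellow,black,orange} → blue.
Cell (r2,c6): row 2 has {blue,green,yellow}; column 6 has {red,blue,green,black,white} → orange.
Cell (r3,c4): row 3 has {red,blue,yellow,black,white,orange}; column 4 has {red,blue,yellow,white,orange} → green.
Cell (r4,c2): row 4 has {yellow,black,white,orange}; column 2 has {red,green,black} → blue.
Cell (r7,c4): row 7 has {red,blue,orange}; column 4 has {red,blue,green,yellow,white,orange} → black.
Cell (r7,c5): row 7 has {red,blue,black,orange}; column 5 has {blue,yellow,white,orange} → green.
Cell (r1,c6): row 1 has {red,blue,green,black,white}; column 6 has {red,blue,green,black,white,orange} → yellow.
Cell (r2,c2): row 2 has {blue,green,yellow,orange}; column 2 has {red,blue,green,black} → white.
Cell (r4,c5): row 4 has {blue,yellow,black,white,orange}; column 5 has {blue,green,yellow,white,orange} → red.
Cell (r7,c1): row 7 has {red,blue,green,black,orange}; column 1 has {blue,yellow,black,orange} → white.
Cell (r7,c2): row 7 has {red,blue,green,black,white,orange}; column 2 has {red,blue,green,black,white} → yellow.
Cell (r1,c2): row 1 has {red,blue,green,yellow,black,white}; column 2 has {red,blue,green,yellow,black,white} → orange.
Cell (r2,c1): row 2 has {blue,green,yellow,white,orange}; column 1 has {blue,yellow,black,white,orange} → red.
Cell (r2,c5): row 2 has {red,blue,green,yellow,white,orange}; column 5 has {red,blue,green,yellow,white,orange} → black.
Cell (r4,c1): row 4 has {red,blue,yellow,black,white,orange}; column 1 has {red,blue,yellow,black,white,orange} → green.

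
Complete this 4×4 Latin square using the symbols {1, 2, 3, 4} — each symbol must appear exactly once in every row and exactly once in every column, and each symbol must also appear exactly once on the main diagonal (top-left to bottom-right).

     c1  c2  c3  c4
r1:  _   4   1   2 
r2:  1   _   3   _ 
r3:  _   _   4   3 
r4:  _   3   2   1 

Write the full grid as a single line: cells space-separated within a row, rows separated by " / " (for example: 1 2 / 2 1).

3 4 1 2 / 1 2 3 4 / 2 1 4 3 / 4 3 2 1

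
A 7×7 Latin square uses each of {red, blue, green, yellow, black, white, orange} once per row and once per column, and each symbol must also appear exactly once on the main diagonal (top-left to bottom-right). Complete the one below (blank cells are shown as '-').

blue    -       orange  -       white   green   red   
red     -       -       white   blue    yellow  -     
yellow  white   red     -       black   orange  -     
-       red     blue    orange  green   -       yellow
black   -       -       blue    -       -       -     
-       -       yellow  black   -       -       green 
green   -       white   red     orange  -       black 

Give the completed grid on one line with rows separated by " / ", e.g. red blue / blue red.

Cell (r1,c4): row 1 has {red,blue,green,white,orange}; column 4 has {red,blue,black,white,orange} → yellow.
Cell (r2,c2): row 2 has {red,blue,yellow,white}; column 2 has {red,white}; the diagonal has {red,blue,black,orange} → green.
Cell (r2,c3): row 2 has {red,blue,green,yellow,white}; column 3 has {red,blue,yellow,white,orange} → black.
Cell (r2,c7): row 2 has {red,blue,green,yellow,black,white}; column 7 has {red,green,yellow,black} → orange.
Cell (r3,c4): row 3 has {red,yellow,black,white,orange}; column 4 has {red,blue,yellow,black,white,orange} → green.
Cell (r3,c7): row 3 has {red,green,yellow,black,white,orange}; column 7 has {red,green,yellow,black,orange} → blue.
Cell (r4,c1): row 4 has {red,blue,green,yellow,orange}; column 1 has {red,blue,green,yellow,black} → white.
Cell (r4,c6): row 4 has {red,blue,green,yellow,white,orange}; column 6 has {green,yellow,orange} → black.
Cell (r5,c3): row 5 has {blue,black}; column 3 has {red,blue,yellow,black,white,orange} → green.
Cell (r5,c5): row 5 has {blue,green,black}; column 5 has {blue,green,black,white,orange}; the diagonal has {red,blue,green,black,orange} → yellow.
Cell (r5,c7): row 5 has {blue,green,yellow,black}; column 7 has {red,blue,green,yellow,black,orange} → white.
Cell (r6,c1): row 6 has {green,yellow,black}; column 1 has {red,blue,green,yellow,black,white} → orange.
Cell (r6,c2): row 6 has {green,yellow,black,orange}; column 2 has {red,green,white} → blue.
Cell (r6,c5): row 6 has {blue,green,yellow,black,orange}; column 5 has {blue,green,yellow,black,white,orange} → red.
Cell (r6,c6): row 6 has {red,blue,green,yellow,black,orange}; column 6 has {green,yellow,black,orange}; the diagonal has {red,blue,green,yellow,black,orange} → white.
Cell (r7,c2): row 7 has {red,green,black,white,orange}; column 2 has {red,blue,green,white} → yellow.
Cell (r7,c6): row 7 has {red,green,yellow,black,white,orange}; column 6 has {green,yellow,black,white,orange} → blue.
Cell (r1,c2): row 1 has {red,blue,green,yellow,white,orange}; column 2 has {red,blue,green,yellow,white} → black.
Cell (r5,c2): row 5 has {blue,green,yellow,black,white}; column 2 has {red,blue,green,yellow,black,white} → orange.
Cell (r5,c6): row 5 has {blue,green,yellow,black,white,orange}; column 6 has {blue,green,yellow,black,white,orange} → red.

blue black orange yellow white green red / red green black white blue yellow orange / yellow white red green black orange blue / white red blue orange green black yellow / black orange green blue yellow red white / orange blue yellow black red white green / green yellow white red orange blue black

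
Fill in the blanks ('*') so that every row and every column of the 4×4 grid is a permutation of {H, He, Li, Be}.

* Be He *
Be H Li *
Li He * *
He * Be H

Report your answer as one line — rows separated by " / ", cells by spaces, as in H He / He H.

(r1,c1) = H
(r1,c4) = Li
(r2,c4) = He
(r3,c3) = H
(r3,c4) = Be
(r4,c2) = Li

H Be He Li / Be H Li He / Li He H Be / He Li Be H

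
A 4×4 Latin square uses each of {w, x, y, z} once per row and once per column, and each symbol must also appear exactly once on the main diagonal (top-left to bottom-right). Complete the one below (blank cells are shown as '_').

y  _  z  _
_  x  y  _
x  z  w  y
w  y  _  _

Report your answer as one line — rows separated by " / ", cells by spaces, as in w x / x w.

y w z x / z x y w / x z w y / w y x z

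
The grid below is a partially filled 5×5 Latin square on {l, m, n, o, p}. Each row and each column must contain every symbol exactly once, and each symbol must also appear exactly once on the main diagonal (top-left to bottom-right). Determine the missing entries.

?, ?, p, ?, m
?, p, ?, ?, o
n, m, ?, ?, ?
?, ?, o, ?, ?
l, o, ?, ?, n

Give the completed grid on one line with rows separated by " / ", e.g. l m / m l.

Cell (r1,c1): row 1 has {m,p}; column 1 has {l,n}; the diagonal has {n,p} → o.
Cell (r2,c1): row 2 has {o,p}; column 1 has {l,n,o} → m.
Cell (r3,c3): row 3 has {m,n}; column 3 has {o,p}; the diagonal has {n,o,p} → l.
Cell (r3,c5): row 3 has {l,m,n}; column 5 has {m,n,o} → p.
Cell (r4,c1): row 4 has {o}; column 1 has {l,m,n,o} → p.
Cell (r4,c4): row 4 has {o,p}; column 4 is empty so far; the diagonal has {l,n,o,p} → m.
Cell (r4,c5): row 4 has {m,o,p}; column 5 has {m,n,o,p} → l.
Cell (r5,c3): row 5 has {l,n,o}; column 3 has {l,o,p} → m.
Cell (r5,c4): row 5 has {l,m,n,o}; column 4 has {m} → p.
Cell (r2,c3): row 2 has {m,o,p}; column 3 has {l,m,o,p} → n.
Cell (r2,c4): row 2 has {m,n,o,p}; column 4 has {m,p} → l.
Cell (r3,c4): row 3 has {l,m,n,p}; column 4 has {l,m,p} → o.
Cell (r4,c2): row 4 has {l,m,o,p}; column 2 has {m,o,p} → n.
Cell (r1,c2): row 1 has {m,o,p}; column 2 has {m,n,o,p} → l.
Cell (r1,c4): row 1 has {l,m,o,p}; column 4 has {l,m,o,p} → n.

o l p n m / m p n l o / n m l o p / p n o m l / l o m p n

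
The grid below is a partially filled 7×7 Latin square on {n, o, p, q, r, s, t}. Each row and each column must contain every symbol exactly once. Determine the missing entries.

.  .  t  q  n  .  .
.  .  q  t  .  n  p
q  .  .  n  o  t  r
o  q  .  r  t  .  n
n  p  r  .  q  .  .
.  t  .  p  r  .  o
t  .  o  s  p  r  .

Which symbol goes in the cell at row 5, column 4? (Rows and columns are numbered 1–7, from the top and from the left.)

o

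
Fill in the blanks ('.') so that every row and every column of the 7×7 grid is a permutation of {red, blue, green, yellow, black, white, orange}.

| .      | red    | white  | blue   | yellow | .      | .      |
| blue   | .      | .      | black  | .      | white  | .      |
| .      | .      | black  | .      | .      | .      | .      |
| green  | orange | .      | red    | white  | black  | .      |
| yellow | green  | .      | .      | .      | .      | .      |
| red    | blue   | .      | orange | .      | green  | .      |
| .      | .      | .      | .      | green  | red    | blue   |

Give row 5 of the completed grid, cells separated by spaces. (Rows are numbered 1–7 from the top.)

(r1,c6) = orange
(r2,c2) = yellow
(r3,c2) = white
(r4,c7) = yellow
(r5,c4) = white
(r5,c6) = blue
(r6,c3) = yellow
(r6,c5) = black
(r6,c7) = white
(r7,c2) = black
(r7,c3) = orange
(r7,c4) = yellow
(r1,c1) = black
(r1,c7) = green
(r3,c1) = orange
(r3,c4) = green
(r3,c6) = yellow
(r3,c7) = red
(r4,c3) = blue
(r5,c3) = red
(r5,c5) = orange
(r5,c7) = black

yellow green red white orange blue black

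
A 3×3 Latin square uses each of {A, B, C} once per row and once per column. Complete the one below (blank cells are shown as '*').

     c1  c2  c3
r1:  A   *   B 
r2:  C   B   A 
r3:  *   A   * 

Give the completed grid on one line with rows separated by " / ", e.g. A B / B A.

A C B / C B A / B A C

row 1 has {A,B}; column 2 has {A,B} — only C is left for (r1,c2).
row 3 has {A}; column 1 has {A,C} — only B is left for (r3,c1).
row 3 has {A,B}; column 3 has {A,B} — only C is left for (r3,c3).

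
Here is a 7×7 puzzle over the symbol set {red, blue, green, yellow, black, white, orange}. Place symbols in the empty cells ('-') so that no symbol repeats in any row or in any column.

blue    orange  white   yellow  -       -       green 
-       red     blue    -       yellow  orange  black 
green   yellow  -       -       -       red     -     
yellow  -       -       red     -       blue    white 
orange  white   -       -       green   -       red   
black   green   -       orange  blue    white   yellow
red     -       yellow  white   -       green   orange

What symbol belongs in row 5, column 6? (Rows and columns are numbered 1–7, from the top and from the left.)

yellow

At row 1, column 6: row 1 has {blue,green,yellow,white,orange}; column 6 has {red,blue,green,white,orange}; that leaves black.
At row 2, column 1: row 2 has {red,blue,yellow,black,orange}; column 1 has {red,blue,green,yellow,black,orange}; that leaves white.
At row 2, column 4: row 2 has {red,blue,yellow,black,white,orange}; column 4 has {red,yellow,white,orange}; that leaves green.
At row 3, column 7: row 3 has {red,green,yellow}; column 7 has {red,green,yellow,black,white,orange}; that leaves blue.
At row 4, column 2: row 4 has {red,blue,yellow,white}; column 2 has {red,green,yellow,white,orange}; that leaves black.
At row 4, column 5: row 4 has {red,blue,yellow,black,white}; column 5 has {blue,green,yellow}; that leaves orange.
At row 5, column 3: row 5 has {red,green,white,orange}; column 3 has {blue,yellow,white}; that leaves black.
At row 5, column 4: row 5 has {red,green,black,white,orange}; column 4 has {red,green,yellow,white,orange}; that leaves blue.
At row 5, column 6: row 5 has {red,blue,green,black,white,orange}; column 6 has {red,blue,green,black,white,orange}; that leaves yellow.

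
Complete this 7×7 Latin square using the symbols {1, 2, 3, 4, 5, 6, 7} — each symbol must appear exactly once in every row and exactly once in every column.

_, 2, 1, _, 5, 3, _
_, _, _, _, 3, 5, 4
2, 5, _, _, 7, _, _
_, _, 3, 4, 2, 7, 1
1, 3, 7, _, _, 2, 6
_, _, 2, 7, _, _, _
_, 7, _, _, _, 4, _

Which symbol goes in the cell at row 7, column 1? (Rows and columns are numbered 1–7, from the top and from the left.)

6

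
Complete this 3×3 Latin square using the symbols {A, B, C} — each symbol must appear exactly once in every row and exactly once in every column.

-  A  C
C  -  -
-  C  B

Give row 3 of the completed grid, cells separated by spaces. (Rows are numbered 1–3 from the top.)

A C B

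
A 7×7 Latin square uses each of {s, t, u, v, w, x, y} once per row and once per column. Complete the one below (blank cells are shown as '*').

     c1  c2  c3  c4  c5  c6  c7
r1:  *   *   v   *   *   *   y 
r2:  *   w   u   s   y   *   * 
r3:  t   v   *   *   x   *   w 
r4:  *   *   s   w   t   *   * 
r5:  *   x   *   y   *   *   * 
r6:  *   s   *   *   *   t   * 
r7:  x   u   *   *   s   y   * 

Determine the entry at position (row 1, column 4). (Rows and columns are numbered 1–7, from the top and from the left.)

x

(r1,c2) = t
(r2,c1) = v
(r2,c6) = x
(r2,c7) = t
(r3,c3) = y
(r3,c4) = u
(r3,c6) = s
(r4,c2) = y
(r7,c7) = v
(r1,c4) = x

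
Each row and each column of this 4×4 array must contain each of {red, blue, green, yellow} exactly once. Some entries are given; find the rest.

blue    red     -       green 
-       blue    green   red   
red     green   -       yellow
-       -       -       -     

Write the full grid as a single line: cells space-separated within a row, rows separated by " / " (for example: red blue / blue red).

blue red yellow green / yellow blue green red / red green blue yellow / green yellow red blue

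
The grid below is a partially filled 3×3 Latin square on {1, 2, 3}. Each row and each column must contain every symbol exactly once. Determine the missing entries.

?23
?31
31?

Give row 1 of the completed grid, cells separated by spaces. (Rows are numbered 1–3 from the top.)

Cell (r1,c1): row 1 has {2,3}; column 1 has {3} → 1.

1 2 3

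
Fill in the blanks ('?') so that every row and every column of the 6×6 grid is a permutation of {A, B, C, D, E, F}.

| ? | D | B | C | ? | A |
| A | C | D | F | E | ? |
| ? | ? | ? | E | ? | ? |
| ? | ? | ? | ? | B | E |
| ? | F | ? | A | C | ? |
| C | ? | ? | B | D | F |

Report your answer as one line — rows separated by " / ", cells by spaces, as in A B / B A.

E D B C F A / A C D F E B / D B F E A C / F A C D B E / B F E A C D / C E A B D F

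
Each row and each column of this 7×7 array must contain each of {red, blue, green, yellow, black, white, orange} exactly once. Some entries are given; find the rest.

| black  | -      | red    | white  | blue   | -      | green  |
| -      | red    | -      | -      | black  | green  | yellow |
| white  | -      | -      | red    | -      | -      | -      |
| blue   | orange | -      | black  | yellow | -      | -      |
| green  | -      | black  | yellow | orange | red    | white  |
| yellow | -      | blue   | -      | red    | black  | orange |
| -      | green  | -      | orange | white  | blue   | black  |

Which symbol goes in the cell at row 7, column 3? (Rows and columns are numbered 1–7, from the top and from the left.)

row 1 has {red,blue,green,black,white}; column 2 has {red,green,orange} — only yellow is left for (r1,c2).
row 1 has {red,blue,green,yellow,black,white}; column 6 has {red,blue,green,black} — only orange is left for (r1,c6).
row 2 has {red,green,yellow,black}; column 1 has {blue,green,yellow,black,white} — only orange is left for (r2,c1).
row 2 has {red,green,yellow,black,orange}; column 3 has {red,blue,black} — only white is left for (r2,c3).
row 2 has {red,green,yellow,black,white,orange}; column 4 has {red,yellow,black,white,orange} — only blue is left for (r2,c4).
row 3 has {red,white}; column 5 has {red,blue,yellow,black,white,orange} — only green is left for (r3,c5).
row 3 has {red,green,white}; column 6 has {red,blue,green,black,orange} — only yellow is left for (r3,c6).
row 3 has {red,green,yellow,white}; column 7 has {green,yellow,black,white,orange} — only blue is left for (r3,c7).
row 4 has {blue,yellow,black,orange}; column 3 has {red,blue,black,white} — only green is left for (r4,c3).
row 4 has {blue,green,yellow,black,orange}; column 6 has {red,blue,green,yellow,black,orange} — only white is left for (r4,c6).
row 4 has {blue,green,yellow,black,white,orange}; column 7 has {blue,green,yellow,black,white,orange} — only red is left for (r4,c7).
row 5 has {red,green,yellow,black,white,orange}; column 2 has {red,green,yellow,orange} — only blue is left for (r5,c2).
row 6 has {red,blue,yellow,black,orange}; column 2 has {red,blue,green,yellow,orange} — only white is left for (r6,c2).
row 6 has {red,blue,yellow,black,white,orange}; column 4 has {red,blue,yellow,black,white,orange} — only green is left for (r6,c4).
row 7 has {blue,green,black,white,orange}; column 1 has {blue,green,yellow,black,white,orange} — only red is left for (r7,c1).
row 7 has {red,blue,green,black,white,orange}; column 3 has {red,blue,green,black,white} — only yellow is left for (r7,c3).

yellow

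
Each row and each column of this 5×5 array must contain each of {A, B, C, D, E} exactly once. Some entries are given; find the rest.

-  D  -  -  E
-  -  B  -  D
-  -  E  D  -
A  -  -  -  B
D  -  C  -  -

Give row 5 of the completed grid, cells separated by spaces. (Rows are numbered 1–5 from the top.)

(r1,c3) = A
(r4,c3) = D
(r5,c5) = A
(r3,c5) = C
(r3,c1) = B
(r3,c2) = A
(r1,c1) = C
(r1,c4) = B
(r2,c1) = E
(r2,c2) = C
(r2,c4) = A
(r4,c2) = E
(r4,c4) = C
(r5,c2) = B
(r5,c4) = E

D B C E A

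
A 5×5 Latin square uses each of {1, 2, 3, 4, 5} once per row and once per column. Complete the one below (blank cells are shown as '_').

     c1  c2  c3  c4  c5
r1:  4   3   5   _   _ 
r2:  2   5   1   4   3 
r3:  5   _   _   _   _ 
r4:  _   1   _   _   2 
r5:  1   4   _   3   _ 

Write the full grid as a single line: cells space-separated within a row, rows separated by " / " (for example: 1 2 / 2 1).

4 3 5 2 1 / 2 5 1 4 3 / 5 2 3 1 4 / 3 1 4 5 2 / 1 4 2 3 5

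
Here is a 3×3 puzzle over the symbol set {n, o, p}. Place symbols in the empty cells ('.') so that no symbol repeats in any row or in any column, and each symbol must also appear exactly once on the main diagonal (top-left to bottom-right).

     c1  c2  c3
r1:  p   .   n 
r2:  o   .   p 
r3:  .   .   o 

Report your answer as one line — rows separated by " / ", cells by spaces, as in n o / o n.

Cell (r1,c2): row 1 has {n,p}; column 2 is empty so far → o.
Cell (r2,c2): row 2 has {o,p}; column 2 has {o}; the diagonal has {o,p} → n.
Cell (r3,c1): row 3 has {o}; column 1 has {o,p} → n.
Cell (r3,c2): row 3 has {n,o}; column 2 has {n,o} → p.

p o n / o n p / n p o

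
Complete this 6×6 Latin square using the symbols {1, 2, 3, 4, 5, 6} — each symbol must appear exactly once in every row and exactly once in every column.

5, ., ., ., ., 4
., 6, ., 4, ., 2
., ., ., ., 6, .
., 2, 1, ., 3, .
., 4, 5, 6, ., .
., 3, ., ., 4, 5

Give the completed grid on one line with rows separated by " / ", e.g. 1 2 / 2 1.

5 1 6 3 2 4 / 1 6 3 4 5 2 / 3 5 4 2 6 1 / 4 2 1 5 3 6 / 2 4 5 6 1 3 / 6 3 2 1 4 5

(r1,c2): row 1 has {4,5}; column 2 has {2,3,4,6}, so it must be 1.
(r1,c5): row 1 has {1,4,5}; column 5 has {3,4,6}, so it must be 2.
(r2,c3): row 2 has {2,4,6}; column 3 has {1,5}, so it must be 3.
(r3,c2): row 3 has {6}; column 2 has {1,2,3,4,6}, so it must be 5.
(r4,c4): row 4 has {1,2,3}; column 4 has {4,6}, so it must be 5.
(r4,c6): row 4 has {1,2,3,5}; column 6 has {2,4,5}, so it must be 6.
(r5,c5): row 5 has {4,5,6}; column 5 has {2,3,4,6}, so it must be 1.
(r5,c6): row 5 has {1,4,5,6}; column 6 has {2,4,5,6}, so it must be 3.
(r1,c3): row 1 has {1,2,4,5}; column 3 has {1,3,5}, so it must be 6.
(r1,c4): row 1 has {1,2,4,5,6}; column 4 has {4,5,6}, so it must be 3.
(r2,c1): row 2 has {2,3,4,6}; column 1 has {5}, so it must be 1.
(r2,c5): row 2 has {1,2,3,4,6}; column 5 has {1,2,3,4,6}, so it must be 5.
(r3,c6): row 3 has {5,6}; column 6 has {2,3,4,5,6}, so it must be 1.
(r4,c1): row 4 has {1,2,3,5,6}; column 1 has {1,5}, so it must be 4.
(r5,c1): row 5 has {1,3,4,5,6}; column 1 has {1,4,5}, so it must be 2.
(r6,c1): row 6 has {3,4,5}; column 1 has {1,2,4,5}, so it must be 6.
(r6,c3): row 6 has {3,4,5,6}; column 3 has {1,3,5,6}, so it must be 2.
(r6,c4): row 6 has {2,3,4,5,6}; column 4 has {3,4,5,6}, so it must be 1.
(r3,c1): row 3 has {1,5,6}; column 1 has {1,2,4,5,6}, so it must be 3.
(r3,c3): row 3 has {1,3,5,6}; column 3 has {1,2,3,5,6}, so it must be 4.
(r3,c4): row 3 has {1,3,4,5,6}; column 4 has {1,3,4,5,6}, so it must be 2.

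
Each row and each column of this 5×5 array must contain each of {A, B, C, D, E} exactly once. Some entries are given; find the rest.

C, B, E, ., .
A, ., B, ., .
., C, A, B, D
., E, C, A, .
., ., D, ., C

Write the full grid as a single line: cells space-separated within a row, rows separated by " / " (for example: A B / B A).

C B E D A / A D B C E / E C A B D / D E C A B / B A D E C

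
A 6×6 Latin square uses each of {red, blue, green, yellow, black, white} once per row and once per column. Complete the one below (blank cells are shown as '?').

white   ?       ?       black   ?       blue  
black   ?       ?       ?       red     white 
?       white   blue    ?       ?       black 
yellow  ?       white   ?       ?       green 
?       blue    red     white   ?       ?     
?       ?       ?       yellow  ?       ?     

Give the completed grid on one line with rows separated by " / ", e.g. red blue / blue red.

(r5,c1): row 5 has {red,blue,white}; column 1 has {yellow,black,white}, so it must be green.
(r5,c6): row 5 has {red,blue,green,white}; column 6 has {blue,green,black,white}, so it must be yellow.
(r6,c6): row 6 has {yellow}; column 6 has {blue,green,yellow,black,white}, so it must be red.
(r3,c1): row 3 has {blue,black,white}; column 1 has {green,yellow,black,white}, so it must be red.
(r3,c4): row 3 has {red,blue,black,white}; column 4 has {yellow,black,white}, so it must be green.
(r3,c5): row 3 has {red,blue,green,black,white}; column 5 has {red}, so it must be yellow.
(r5,c5): row 5 has {red,blue,green,yellow,white}; column 5 has {red,yellow}, so it must be black.
(r6,c1): row 6 has {red,yellow}; column 1 has {red,green,yellow,black,white}, so it must be blue.
(r1,c5): row 1 has {blue,black,white}; column 5 has {red,yellow,black}, so it must be green.
(r2,c4): row 2 has {red,black,white}; column 4 has {green,yellow,black,white}, so it must be blue.
(r4,c4): row 4 has {green,yellow,white}; column 4 has {blue,green,yellow,black,white}, so it must be red.
(r4,c5): row 4 has {red,green,yellow,white}; column 5 has {red,green,yellow,black}, so it must be blue.
(r6,c5): row 6 has {red,blue,yellow}; column 5 has {red,blue,green,yellow,black}, so it must be white.
(r1,c3): row 1 has {blue,green,black,white}; column 3 has {red,blue,white}, so it must be yellow.
(r2,c3): row 2 has {red,blue,black,white}; column 3 has {red,blue,yellow,white}, so it must be green.
(r4,c2): row 4 has {red,blue,green,yellow,white}; column 2 has {blue,white}, so it must be black.
(r6,c2): row 6 has {red,blue,yellow,white}; column 2 has {blue,black,white}, so it must be green.
(r6,c3): row 6 has {red,blue,green,yellow,white}; column 3 has {red,blue,green,yellow,white}, so it must be black.
(r1,c2): row 1 has {blue,green,yellow,black,white}; column 2 has {blue,green,black,white}, so it must be red.
(r2,c2): row 2 has {red,blue,green,black,white}; column 2 has {red,blue,green,black,white}, so it must be yellow.

white red yellow black green blue / black yellow green blue red white / red white blue green yellow black / yellow black white red blue green / green blue red white black yellow / blue green black yellow white red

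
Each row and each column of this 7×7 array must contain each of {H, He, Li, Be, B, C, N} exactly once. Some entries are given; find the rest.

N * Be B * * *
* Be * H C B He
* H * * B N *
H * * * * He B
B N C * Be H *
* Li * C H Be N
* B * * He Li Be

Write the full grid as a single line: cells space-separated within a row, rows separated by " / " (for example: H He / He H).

(r1,c5) = Li
(r1,c6) = C
(r1,c7) = H
(r2,c1) = Li
(r2,c3) = N
(r4,c2) = C
(r4,c3) = Li
(r4,c5) = N
(r5,c7) = Li
(r6,c1) = He
(r6,c3) = B
(r7,c1) = C
(r7,c3) = H
(r7,c4) = N
(r1,c2) = He
(r3,c1) = Be
(r3,c3) = He
(r3,c4) = Li
(r3,c7) = C
(r4,c4) = Be
(r5,c4) = He

N He Be B Li C H / Li Be N H C B He / Be H He Li B N C / H C Li Be N He B / B N C He Be H Li / He Li B C H Be N / C B H N He Li Be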